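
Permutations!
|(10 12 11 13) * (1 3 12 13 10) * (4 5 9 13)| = 9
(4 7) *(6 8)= (4 7)(6 8)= [0, 1, 2, 3, 7, 5, 8, 4, 6]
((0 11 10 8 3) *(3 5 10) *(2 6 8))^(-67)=(0 3 11)(2 5 6 10 8)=((0 11 3)(2 6 8 5 10))^(-67)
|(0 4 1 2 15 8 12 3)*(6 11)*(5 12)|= 18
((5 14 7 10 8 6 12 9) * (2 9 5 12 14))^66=((2 9 12 5)(6 14 7 10 8))^66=(2 12)(5 9)(6 14 7 10 8)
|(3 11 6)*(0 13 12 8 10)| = |(0 13 12 8 10)(3 11 6)| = 15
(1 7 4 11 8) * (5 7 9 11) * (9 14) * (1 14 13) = [0, 13, 2, 3, 5, 7, 6, 4, 14, 11, 10, 8, 12, 1, 9] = (1 13)(4 5 7)(8 14 9 11)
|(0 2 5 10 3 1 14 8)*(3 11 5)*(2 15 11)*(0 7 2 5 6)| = 12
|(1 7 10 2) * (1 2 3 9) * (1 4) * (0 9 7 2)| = 15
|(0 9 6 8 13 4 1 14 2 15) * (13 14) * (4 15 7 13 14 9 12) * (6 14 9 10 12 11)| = |(0 11 6 8 10 12 4 1 9 14 2 7 13 15)| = 14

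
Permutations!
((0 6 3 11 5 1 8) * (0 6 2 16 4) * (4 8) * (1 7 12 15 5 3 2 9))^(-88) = (16)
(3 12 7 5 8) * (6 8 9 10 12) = [0, 1, 2, 6, 4, 9, 8, 5, 3, 10, 12, 11, 7] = (3 6 8)(5 9 10 12 7)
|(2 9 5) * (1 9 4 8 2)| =3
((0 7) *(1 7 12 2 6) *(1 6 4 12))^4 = ((0 1 7)(2 4 12))^4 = (0 1 7)(2 4 12)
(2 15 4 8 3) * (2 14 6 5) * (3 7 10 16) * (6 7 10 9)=(2 15 4 8 10 16 3 14 7 9 6 5)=[0, 1, 15, 14, 8, 2, 5, 9, 10, 6, 16, 11, 12, 13, 7, 4, 3]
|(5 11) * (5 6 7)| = |(5 11 6 7)| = 4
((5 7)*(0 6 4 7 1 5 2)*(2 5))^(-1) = ((0 6 4 7 5 1 2))^(-1) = (0 2 1 5 7 4 6)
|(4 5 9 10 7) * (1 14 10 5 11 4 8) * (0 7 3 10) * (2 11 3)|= 10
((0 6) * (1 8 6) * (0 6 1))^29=((1 8))^29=(1 8)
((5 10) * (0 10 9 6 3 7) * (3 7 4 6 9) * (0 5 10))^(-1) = (10)(3 5 7 6 4)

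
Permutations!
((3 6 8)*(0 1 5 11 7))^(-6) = (0 7 11 5 1)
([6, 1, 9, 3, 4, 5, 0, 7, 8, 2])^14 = (9)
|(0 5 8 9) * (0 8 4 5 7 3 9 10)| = |(0 7 3 9 8 10)(4 5)| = 6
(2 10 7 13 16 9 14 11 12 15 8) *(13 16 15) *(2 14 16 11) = (2 10 7 11 12 13 15 8 14)(9 16) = [0, 1, 10, 3, 4, 5, 6, 11, 14, 16, 7, 12, 13, 15, 2, 8, 9]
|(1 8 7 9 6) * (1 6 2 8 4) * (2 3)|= 10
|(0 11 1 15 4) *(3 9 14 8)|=20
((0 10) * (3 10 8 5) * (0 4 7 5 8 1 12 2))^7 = ((0 1 12 2)(3 10 4 7 5))^7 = (0 2 12 1)(3 4 5 10 7)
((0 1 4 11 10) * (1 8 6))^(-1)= (0 10 11 4 1 6 8)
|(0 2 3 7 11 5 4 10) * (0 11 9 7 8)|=|(0 2 3 8)(4 10 11 5)(7 9)|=4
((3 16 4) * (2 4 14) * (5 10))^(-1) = ((2 4 3 16 14)(5 10))^(-1) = (2 14 16 3 4)(5 10)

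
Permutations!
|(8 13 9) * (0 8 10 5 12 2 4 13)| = |(0 8)(2 4 13 9 10 5 12)| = 14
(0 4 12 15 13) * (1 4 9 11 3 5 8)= [9, 4, 2, 5, 12, 8, 6, 7, 1, 11, 10, 3, 15, 0, 14, 13]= (0 9 11 3 5 8 1 4 12 15 13)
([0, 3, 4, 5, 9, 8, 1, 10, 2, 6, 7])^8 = [0, 1, 2, 3, 4, 5, 6, 7, 8, 9, 10]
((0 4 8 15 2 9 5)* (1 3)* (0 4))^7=((1 3)(2 9 5 4 8 15))^7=(1 3)(2 9 5 4 8 15)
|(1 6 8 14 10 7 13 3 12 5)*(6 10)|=|(1 10 7 13 3 12 5)(6 8 14)|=21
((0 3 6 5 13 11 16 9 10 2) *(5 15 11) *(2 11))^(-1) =(0 2 15 6 3)(5 13)(9 16 11 10) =((0 3 6 15 2)(5 13)(9 10 11 16))^(-1)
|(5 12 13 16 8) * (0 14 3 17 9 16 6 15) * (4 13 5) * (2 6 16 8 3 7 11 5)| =|(0 14 7 11 5 12 2 6 15)(3 17 9 8 4 13 16)| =63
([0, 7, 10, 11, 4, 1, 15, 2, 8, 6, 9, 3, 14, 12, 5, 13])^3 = [0, 10, 6, 11, 4, 2, 12, 9, 8, 13, 15, 3, 1, 5, 7, 14]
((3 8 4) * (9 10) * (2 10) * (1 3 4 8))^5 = (1 3)(2 9 10)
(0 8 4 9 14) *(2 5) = (0 8 4 9 14)(2 5) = [8, 1, 5, 3, 9, 2, 6, 7, 4, 14, 10, 11, 12, 13, 0]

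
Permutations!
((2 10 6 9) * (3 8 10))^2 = (2 8 6)(3 10 9) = ((2 3 8 10 6 9))^2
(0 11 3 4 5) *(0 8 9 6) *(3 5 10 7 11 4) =(0 4 10 7 11 5 8 9 6) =[4, 1, 2, 3, 10, 8, 0, 11, 9, 6, 7, 5]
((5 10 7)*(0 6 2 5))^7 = ((0 6 2 5 10 7))^7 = (0 6 2 5 10 7)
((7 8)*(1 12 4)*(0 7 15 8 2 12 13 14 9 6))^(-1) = (0 6 9 14 13 1 4 12 2 7)(8 15)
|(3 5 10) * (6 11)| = |(3 5 10)(6 11)| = 6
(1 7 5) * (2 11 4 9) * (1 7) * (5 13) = (2 11 4 9)(5 7 13) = [0, 1, 11, 3, 9, 7, 6, 13, 8, 2, 10, 4, 12, 5]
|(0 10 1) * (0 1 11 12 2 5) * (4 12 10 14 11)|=|(0 14 11 10 4 12 2 5)|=8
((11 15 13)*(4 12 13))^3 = ((4 12 13 11 15))^3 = (4 11 12 15 13)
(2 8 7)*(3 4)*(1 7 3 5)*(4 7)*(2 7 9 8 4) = (1 2 4 5)(3 9 8) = [0, 2, 4, 9, 5, 1, 6, 7, 3, 8]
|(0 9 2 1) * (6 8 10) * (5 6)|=|(0 9 2 1)(5 6 8 10)|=4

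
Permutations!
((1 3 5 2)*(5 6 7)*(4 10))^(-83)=(1 3 6 7 5 2)(4 10)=((1 3 6 7 5 2)(4 10))^(-83)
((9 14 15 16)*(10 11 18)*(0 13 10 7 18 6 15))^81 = ((0 13 10 11 6 15 16 9 14)(7 18))^81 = (7 18)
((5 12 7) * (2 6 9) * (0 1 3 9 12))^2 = (0 3 2 12 5 1 9 6 7)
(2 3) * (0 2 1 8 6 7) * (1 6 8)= (8)(0 2 3 6 7)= [2, 1, 3, 6, 4, 5, 7, 0, 8]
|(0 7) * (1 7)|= 3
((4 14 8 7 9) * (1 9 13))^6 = (1 13 7 8 14 4 9)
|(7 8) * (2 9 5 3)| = |(2 9 5 3)(7 8)| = 4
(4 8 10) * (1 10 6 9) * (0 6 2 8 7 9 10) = (0 6 10 4 7 9 1)(2 8) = [6, 0, 8, 3, 7, 5, 10, 9, 2, 1, 4]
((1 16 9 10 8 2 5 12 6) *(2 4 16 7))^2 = ((1 7 2 5 12 6)(4 16 9 10 8))^2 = (1 2 12)(4 9 8 16 10)(5 6 7)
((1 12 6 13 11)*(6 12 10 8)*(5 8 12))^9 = (1 10 12 5 8 6 13 11)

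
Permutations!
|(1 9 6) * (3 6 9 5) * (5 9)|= 5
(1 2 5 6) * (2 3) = (1 3 2 5 6) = [0, 3, 5, 2, 4, 6, 1]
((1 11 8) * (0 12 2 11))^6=(12)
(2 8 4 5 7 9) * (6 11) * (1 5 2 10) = (1 5 7 9 10)(2 8 4)(6 11) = [0, 5, 8, 3, 2, 7, 11, 9, 4, 10, 1, 6]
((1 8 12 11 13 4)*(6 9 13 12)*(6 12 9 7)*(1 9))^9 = (13)(1 8 12 11)(6 7)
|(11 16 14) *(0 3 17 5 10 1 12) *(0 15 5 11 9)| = |(0 3 17 11 16 14 9)(1 12 15 5 10)| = 35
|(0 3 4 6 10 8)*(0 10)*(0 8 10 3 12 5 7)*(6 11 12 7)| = |(0 7)(3 4 11 12 5 6 8)| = 14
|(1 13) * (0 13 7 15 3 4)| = 7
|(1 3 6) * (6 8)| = |(1 3 8 6)| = 4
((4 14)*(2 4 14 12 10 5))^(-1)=((14)(2 4 12 10 5))^(-1)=(14)(2 5 10 12 4)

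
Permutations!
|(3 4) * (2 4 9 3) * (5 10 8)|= |(2 4)(3 9)(5 10 8)|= 6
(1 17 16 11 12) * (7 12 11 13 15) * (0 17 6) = (0 17 16 13 15 7 12 1 6) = [17, 6, 2, 3, 4, 5, 0, 12, 8, 9, 10, 11, 1, 15, 14, 7, 13, 16]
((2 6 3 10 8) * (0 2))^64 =((0 2 6 3 10 8))^64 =(0 10 6)(2 8 3)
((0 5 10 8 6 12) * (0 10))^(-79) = (0 5)(6 12 10 8)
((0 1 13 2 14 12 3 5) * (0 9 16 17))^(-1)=(0 17 16 9 5 3 12 14 2 13 1)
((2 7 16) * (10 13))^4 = (2 7 16)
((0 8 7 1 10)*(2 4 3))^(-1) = (0 10 1 7 8)(2 3 4) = ((0 8 7 1 10)(2 4 3))^(-1)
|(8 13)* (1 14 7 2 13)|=6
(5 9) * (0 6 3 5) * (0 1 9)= (0 6 3 5)(1 9)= [6, 9, 2, 5, 4, 0, 3, 7, 8, 1]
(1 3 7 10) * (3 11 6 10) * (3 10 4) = (1 11 6 4 3 7 10) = [0, 11, 2, 7, 3, 5, 4, 10, 8, 9, 1, 6]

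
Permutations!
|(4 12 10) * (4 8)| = |(4 12 10 8)| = 4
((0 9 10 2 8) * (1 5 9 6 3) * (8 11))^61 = (0 6 3 1 5 9 10 2 11 8)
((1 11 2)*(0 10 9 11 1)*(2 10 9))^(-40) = (11)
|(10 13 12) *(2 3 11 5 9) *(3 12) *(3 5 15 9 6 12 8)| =30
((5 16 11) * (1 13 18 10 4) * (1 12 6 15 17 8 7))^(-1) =(1 7 8 17 15 6 12 4 10 18 13)(5 11 16)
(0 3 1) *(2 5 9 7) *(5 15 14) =[3, 0, 15, 1, 4, 9, 6, 2, 8, 7, 10, 11, 12, 13, 5, 14] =(0 3 1)(2 15 14 5 9 7)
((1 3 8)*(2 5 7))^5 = ((1 3 8)(2 5 7))^5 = (1 8 3)(2 7 5)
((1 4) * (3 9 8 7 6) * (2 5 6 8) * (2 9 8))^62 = ((9)(1 4)(2 5 6 3 8 7))^62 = (9)(2 6 8)(3 7 5)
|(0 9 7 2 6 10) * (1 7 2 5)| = 15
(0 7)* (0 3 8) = [7, 1, 2, 8, 4, 5, 6, 3, 0] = (0 7 3 8)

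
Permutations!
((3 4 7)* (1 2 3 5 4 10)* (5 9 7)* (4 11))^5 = (1 2 3 10)(4 11 5)(7 9)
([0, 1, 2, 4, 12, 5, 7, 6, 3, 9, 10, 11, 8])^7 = [0, 1, 2, 8, 3, 5, 7, 6, 12, 9, 10, 11, 4]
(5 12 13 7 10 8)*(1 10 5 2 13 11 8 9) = (1 10 9)(2 13 7 5 12 11 8) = [0, 10, 13, 3, 4, 12, 6, 5, 2, 1, 9, 8, 11, 7]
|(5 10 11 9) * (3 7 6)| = 12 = |(3 7 6)(5 10 11 9)|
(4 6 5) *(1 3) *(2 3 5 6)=(6)(1 5 4 2 3)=[0, 5, 3, 1, 2, 4, 6]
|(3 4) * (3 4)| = 1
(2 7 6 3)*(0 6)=(0 6 3 2 7)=[6, 1, 7, 2, 4, 5, 3, 0]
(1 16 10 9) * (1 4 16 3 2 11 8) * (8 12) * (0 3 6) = (0 3 2 11 12 8 1 6)(4 16 10 9) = [3, 6, 11, 2, 16, 5, 0, 7, 1, 4, 9, 12, 8, 13, 14, 15, 10]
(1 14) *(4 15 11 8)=(1 14)(4 15 11 8)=[0, 14, 2, 3, 15, 5, 6, 7, 4, 9, 10, 8, 12, 13, 1, 11]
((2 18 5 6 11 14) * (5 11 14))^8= (2 11 6)(5 14 18)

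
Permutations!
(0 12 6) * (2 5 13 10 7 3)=(0 12 6)(2 5 13 10 7 3)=[12, 1, 5, 2, 4, 13, 0, 3, 8, 9, 7, 11, 6, 10]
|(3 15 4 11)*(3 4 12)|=6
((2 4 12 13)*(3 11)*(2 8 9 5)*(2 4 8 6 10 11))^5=((2 8 9 5 4 12 13 6 10 11 3))^5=(2 12 3 4 11 5 10 9 6 8 13)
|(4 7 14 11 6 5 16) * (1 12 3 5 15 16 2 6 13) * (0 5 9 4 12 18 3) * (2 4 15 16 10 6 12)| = 17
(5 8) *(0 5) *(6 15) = (0 5 8)(6 15) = [5, 1, 2, 3, 4, 8, 15, 7, 0, 9, 10, 11, 12, 13, 14, 6]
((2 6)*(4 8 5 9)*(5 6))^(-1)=((2 5 9 4 8 6))^(-1)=(2 6 8 4 9 5)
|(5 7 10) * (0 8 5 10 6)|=5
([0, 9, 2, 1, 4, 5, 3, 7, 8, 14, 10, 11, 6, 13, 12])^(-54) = [0, 1, 2, 3, 4, 5, 6, 7, 8, 9, 10, 11, 12, 13, 14]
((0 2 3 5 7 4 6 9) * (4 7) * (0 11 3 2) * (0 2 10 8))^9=((0 2 10 8)(3 5 4 6 9 11))^9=(0 2 10 8)(3 6)(4 11)(5 9)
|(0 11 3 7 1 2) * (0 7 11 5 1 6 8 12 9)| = 18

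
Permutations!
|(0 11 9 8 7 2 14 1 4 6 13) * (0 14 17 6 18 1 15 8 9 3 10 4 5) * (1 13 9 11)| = 42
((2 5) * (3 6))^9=(2 5)(3 6)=((2 5)(3 6))^9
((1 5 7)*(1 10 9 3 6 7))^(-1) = (1 5)(3 9 10 7 6)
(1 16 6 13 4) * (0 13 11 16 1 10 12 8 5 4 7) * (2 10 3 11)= (0 13 7)(2 10 12 8 5 4 3 11 16 6)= [13, 1, 10, 11, 3, 4, 2, 0, 5, 9, 12, 16, 8, 7, 14, 15, 6]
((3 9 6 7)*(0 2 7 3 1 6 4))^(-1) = ((0 2 7 1 6 3 9 4))^(-1) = (0 4 9 3 6 1 7 2)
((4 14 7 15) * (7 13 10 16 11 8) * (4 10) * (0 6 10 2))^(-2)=(0 15 8 16 6 2 7 11 10)(4 14 13)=((0 6 10 16 11 8 7 15 2)(4 14 13))^(-2)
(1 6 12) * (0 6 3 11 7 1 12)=(12)(0 6)(1 3 11 7)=[6, 3, 2, 11, 4, 5, 0, 1, 8, 9, 10, 7, 12]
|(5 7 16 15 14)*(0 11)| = 10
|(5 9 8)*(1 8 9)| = |(9)(1 8 5)| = 3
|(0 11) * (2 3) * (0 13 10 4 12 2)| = 8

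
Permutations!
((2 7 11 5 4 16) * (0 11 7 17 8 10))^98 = ((0 11 5 4 16 2 17 8 10))^98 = (0 10 8 17 2 16 4 5 11)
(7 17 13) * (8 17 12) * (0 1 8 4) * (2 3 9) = (0 1 8 17 13 7 12 4)(2 3 9) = [1, 8, 3, 9, 0, 5, 6, 12, 17, 2, 10, 11, 4, 7, 14, 15, 16, 13]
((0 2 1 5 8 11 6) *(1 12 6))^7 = ((0 2 12 6)(1 5 8 11))^7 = (0 6 12 2)(1 11 8 5)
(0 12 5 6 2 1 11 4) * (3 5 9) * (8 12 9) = (0 9 3 5 6 2 1 11 4)(8 12) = [9, 11, 1, 5, 0, 6, 2, 7, 12, 3, 10, 4, 8]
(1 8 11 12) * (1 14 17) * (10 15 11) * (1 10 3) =(1 8 3)(10 15 11 12 14 17) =[0, 8, 2, 1, 4, 5, 6, 7, 3, 9, 15, 12, 14, 13, 17, 11, 16, 10]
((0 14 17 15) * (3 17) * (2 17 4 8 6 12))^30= ((0 14 3 4 8 6 12 2 17 15))^30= (17)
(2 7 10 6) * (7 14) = (2 14 7 10 6) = [0, 1, 14, 3, 4, 5, 2, 10, 8, 9, 6, 11, 12, 13, 7]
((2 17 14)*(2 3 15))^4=((2 17 14 3 15))^4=(2 15 3 14 17)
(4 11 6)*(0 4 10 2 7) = (0 4 11 6 10 2 7) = [4, 1, 7, 3, 11, 5, 10, 0, 8, 9, 2, 6]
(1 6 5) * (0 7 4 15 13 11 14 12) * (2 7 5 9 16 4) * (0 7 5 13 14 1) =(0 13 11 1 6 9 16 4 15 14 12 7 2 5) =[13, 6, 5, 3, 15, 0, 9, 2, 8, 16, 10, 1, 7, 11, 12, 14, 4]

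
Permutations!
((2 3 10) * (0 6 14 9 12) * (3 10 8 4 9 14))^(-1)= (14)(0 12 9 4 8 3 6)(2 10)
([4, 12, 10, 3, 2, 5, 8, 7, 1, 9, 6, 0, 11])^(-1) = (0 11 12 1 8 6 10 2 4)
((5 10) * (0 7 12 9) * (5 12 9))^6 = ((0 7 9)(5 10 12))^6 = (12)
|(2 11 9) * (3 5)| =6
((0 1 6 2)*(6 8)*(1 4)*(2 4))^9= ((0 2)(1 8 6 4))^9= (0 2)(1 8 6 4)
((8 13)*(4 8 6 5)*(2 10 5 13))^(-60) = (13)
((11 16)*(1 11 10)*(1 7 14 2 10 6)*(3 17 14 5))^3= ((1 11 16 6)(2 10 7 5 3 17 14))^3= (1 6 16 11)(2 5 14 7 17 10 3)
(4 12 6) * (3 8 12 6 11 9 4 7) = [0, 1, 2, 8, 6, 5, 7, 3, 12, 4, 10, 9, 11] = (3 8 12 11 9 4 6 7)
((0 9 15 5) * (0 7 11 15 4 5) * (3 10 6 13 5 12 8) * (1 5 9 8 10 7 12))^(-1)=(0 15 11 7 3 8)(1 4 9 13 6 10 12 5)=((0 8 3 7 11 15)(1 5 12 10 6 13 9 4))^(-1)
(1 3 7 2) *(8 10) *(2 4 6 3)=[0, 2, 1, 7, 6, 5, 3, 4, 10, 9, 8]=(1 2)(3 7 4 6)(8 10)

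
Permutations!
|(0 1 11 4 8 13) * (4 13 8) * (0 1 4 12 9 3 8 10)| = |(0 4 12 9 3 8 10)(1 11 13)| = 21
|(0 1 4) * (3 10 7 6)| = |(0 1 4)(3 10 7 6)| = 12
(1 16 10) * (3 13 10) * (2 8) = [0, 16, 8, 13, 4, 5, 6, 7, 2, 9, 1, 11, 12, 10, 14, 15, 3] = (1 16 3 13 10)(2 8)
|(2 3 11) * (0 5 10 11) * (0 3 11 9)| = 4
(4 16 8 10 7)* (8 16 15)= (16)(4 15 8 10 7)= [0, 1, 2, 3, 15, 5, 6, 4, 10, 9, 7, 11, 12, 13, 14, 8, 16]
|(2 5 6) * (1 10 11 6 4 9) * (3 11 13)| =10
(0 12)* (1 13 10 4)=[12, 13, 2, 3, 1, 5, 6, 7, 8, 9, 4, 11, 0, 10]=(0 12)(1 13 10 4)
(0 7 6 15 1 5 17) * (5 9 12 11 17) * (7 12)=[12, 9, 2, 3, 4, 5, 15, 6, 8, 7, 10, 17, 11, 13, 14, 1, 16, 0]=(0 12 11 17)(1 9 7 6 15)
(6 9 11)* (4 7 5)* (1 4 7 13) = (1 4 13)(5 7)(6 9 11) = [0, 4, 2, 3, 13, 7, 9, 5, 8, 11, 10, 6, 12, 1]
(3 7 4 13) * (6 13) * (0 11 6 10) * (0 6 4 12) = (0 11 4 10 6 13 3 7 12) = [11, 1, 2, 7, 10, 5, 13, 12, 8, 9, 6, 4, 0, 3]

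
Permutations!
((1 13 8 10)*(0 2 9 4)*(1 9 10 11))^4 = (13)(0 4 9 10 2)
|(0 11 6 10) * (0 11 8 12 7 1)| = 15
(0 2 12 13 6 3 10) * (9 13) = [2, 1, 12, 10, 4, 5, 3, 7, 8, 13, 0, 11, 9, 6] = (0 2 12 9 13 6 3 10)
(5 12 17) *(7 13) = [0, 1, 2, 3, 4, 12, 6, 13, 8, 9, 10, 11, 17, 7, 14, 15, 16, 5] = (5 12 17)(7 13)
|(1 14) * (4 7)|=2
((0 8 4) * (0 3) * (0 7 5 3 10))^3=(0 10 4 8)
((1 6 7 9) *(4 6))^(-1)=((1 4 6 7 9))^(-1)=(1 9 7 6 4)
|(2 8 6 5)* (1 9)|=4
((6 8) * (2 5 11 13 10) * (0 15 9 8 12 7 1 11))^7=(0 1 15 11 9 13 8 10 6 2 12 5 7)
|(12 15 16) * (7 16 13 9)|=|(7 16 12 15 13 9)|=6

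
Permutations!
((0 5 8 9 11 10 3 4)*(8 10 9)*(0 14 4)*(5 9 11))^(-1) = (0 3 10 5 9)(4 14)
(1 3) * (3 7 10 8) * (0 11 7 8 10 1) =(0 11 7 1 8 3) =[11, 8, 2, 0, 4, 5, 6, 1, 3, 9, 10, 7]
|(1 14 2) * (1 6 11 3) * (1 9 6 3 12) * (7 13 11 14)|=5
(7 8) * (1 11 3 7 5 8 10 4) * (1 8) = (1 11 3 7 10 4 8 5) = [0, 11, 2, 7, 8, 1, 6, 10, 5, 9, 4, 3]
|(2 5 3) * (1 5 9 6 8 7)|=|(1 5 3 2 9 6 8 7)|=8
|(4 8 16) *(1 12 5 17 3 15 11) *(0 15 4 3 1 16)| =|(0 15 11 16 3 4 8)(1 12 5 17)| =28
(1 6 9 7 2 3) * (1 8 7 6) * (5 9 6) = (2 3 8 7)(5 9) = [0, 1, 3, 8, 4, 9, 6, 2, 7, 5]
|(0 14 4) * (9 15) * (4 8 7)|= |(0 14 8 7 4)(9 15)|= 10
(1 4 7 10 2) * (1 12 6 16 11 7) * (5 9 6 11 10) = [0, 4, 12, 3, 1, 9, 16, 5, 8, 6, 2, 7, 11, 13, 14, 15, 10] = (1 4)(2 12 11 7 5 9 6 16 10)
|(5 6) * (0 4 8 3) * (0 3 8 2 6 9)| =|(0 4 2 6 5 9)| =6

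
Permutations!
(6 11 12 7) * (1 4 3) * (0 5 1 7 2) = (0 5 1 4 3 7 6 11 12 2) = [5, 4, 0, 7, 3, 1, 11, 6, 8, 9, 10, 12, 2]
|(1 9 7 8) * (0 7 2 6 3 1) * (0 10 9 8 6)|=9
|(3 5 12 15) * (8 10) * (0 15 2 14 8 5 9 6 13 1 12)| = 13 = |(0 15 3 9 6 13 1 12 2 14 8 10 5)|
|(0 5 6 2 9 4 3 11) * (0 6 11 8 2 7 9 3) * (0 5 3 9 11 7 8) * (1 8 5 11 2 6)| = |(0 3)(1 8 6 5 7 2 9 4 11)| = 18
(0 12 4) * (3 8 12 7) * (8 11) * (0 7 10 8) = [10, 1, 2, 11, 7, 5, 6, 3, 12, 9, 8, 0, 4] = (0 10 8 12 4 7 3 11)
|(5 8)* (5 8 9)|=|(5 9)|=2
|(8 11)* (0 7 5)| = 6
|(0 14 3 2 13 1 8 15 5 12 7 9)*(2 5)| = |(0 14 3 5 12 7 9)(1 8 15 2 13)| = 35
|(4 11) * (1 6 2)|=|(1 6 2)(4 11)|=6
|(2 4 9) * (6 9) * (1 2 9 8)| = 5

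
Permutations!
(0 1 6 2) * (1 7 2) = (0 7 2)(1 6) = [7, 6, 0, 3, 4, 5, 1, 2]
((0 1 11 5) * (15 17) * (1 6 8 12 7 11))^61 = ((0 6 8 12 7 11 5)(15 17))^61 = (0 11 12 6 5 7 8)(15 17)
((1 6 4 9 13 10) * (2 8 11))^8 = (1 4 13)(2 11 8)(6 9 10)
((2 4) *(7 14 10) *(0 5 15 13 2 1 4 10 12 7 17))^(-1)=(0 17 10 2 13 15 5)(1 4)(7 12 14)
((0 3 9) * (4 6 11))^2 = (0 9 3)(4 11 6)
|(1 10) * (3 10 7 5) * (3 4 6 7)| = 12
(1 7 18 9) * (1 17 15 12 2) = (1 7 18 9 17 15 12 2) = [0, 7, 1, 3, 4, 5, 6, 18, 8, 17, 10, 11, 2, 13, 14, 12, 16, 15, 9]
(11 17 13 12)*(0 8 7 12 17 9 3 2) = (0 8 7 12 11 9 3 2)(13 17) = [8, 1, 0, 2, 4, 5, 6, 12, 7, 3, 10, 9, 11, 17, 14, 15, 16, 13]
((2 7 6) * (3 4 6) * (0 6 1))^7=(7)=((0 6 2 7 3 4 1))^7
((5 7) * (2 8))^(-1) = (2 8)(5 7)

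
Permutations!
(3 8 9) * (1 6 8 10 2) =[0, 6, 1, 10, 4, 5, 8, 7, 9, 3, 2] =(1 6 8 9 3 10 2)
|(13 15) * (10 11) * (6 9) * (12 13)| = |(6 9)(10 11)(12 13 15)| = 6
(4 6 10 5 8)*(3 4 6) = (3 4)(5 8 6 10) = [0, 1, 2, 4, 3, 8, 10, 7, 6, 9, 5]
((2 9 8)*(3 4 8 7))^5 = (2 8 4 3 7 9)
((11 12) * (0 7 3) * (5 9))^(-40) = (12)(0 3 7)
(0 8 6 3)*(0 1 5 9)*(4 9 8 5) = [5, 4, 2, 1, 9, 8, 3, 7, 6, 0] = (0 5 8 6 3 1 4 9)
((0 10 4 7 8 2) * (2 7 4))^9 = (10)(7 8)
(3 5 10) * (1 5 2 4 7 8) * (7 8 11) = (1 5 10 3 2 4 8)(7 11) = [0, 5, 4, 2, 8, 10, 6, 11, 1, 9, 3, 7]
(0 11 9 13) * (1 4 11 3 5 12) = (0 3 5 12 1 4 11 9 13) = [3, 4, 2, 5, 11, 12, 6, 7, 8, 13, 10, 9, 1, 0]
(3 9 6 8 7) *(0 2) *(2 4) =[4, 1, 0, 9, 2, 5, 8, 3, 7, 6] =(0 4 2)(3 9 6 8 7)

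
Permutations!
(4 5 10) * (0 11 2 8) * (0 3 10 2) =(0 11)(2 8 3 10 4 5) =[11, 1, 8, 10, 5, 2, 6, 7, 3, 9, 4, 0]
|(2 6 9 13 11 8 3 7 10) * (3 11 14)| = |(2 6 9 13 14 3 7 10)(8 11)| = 8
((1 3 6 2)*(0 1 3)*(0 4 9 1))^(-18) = ((1 4 9)(2 3 6))^(-18) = (9)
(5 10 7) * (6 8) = (5 10 7)(6 8) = [0, 1, 2, 3, 4, 10, 8, 5, 6, 9, 7]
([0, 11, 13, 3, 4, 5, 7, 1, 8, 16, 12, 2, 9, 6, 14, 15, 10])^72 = [0, 1, 2, 3, 4, 5, 6, 7, 8, 9, 10, 11, 12, 13, 14, 15, 16]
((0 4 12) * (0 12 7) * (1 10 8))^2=(12)(0 7 4)(1 8 10)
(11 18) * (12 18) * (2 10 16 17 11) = (2 10 16 17 11 12 18) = [0, 1, 10, 3, 4, 5, 6, 7, 8, 9, 16, 12, 18, 13, 14, 15, 17, 11, 2]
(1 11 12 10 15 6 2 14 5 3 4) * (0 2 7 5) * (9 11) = (0 2 14)(1 9 11 12 10 15 6 7 5 3 4) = [2, 9, 14, 4, 1, 3, 7, 5, 8, 11, 15, 12, 10, 13, 0, 6]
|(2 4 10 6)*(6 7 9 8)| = |(2 4 10 7 9 8 6)| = 7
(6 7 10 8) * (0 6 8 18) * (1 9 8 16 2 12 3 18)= [6, 9, 12, 18, 4, 5, 7, 10, 16, 8, 1, 11, 3, 13, 14, 15, 2, 17, 0]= (0 6 7 10 1 9 8 16 2 12 3 18)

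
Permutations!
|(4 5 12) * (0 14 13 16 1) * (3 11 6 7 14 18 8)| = 33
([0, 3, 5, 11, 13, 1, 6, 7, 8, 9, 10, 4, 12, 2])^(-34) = [0, 3, 5, 11, 13, 1, 6, 7, 8, 9, 10, 4, 12, 2]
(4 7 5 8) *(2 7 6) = (2 7 5 8 4 6) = [0, 1, 7, 3, 6, 8, 2, 5, 4]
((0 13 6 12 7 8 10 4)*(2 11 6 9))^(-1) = ((0 13 9 2 11 6 12 7 8 10 4))^(-1) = (0 4 10 8 7 12 6 11 2 9 13)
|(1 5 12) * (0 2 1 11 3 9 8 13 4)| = 11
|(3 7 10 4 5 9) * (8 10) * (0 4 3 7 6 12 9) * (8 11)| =|(0 4 5)(3 6 12 9 7 11 8 10)| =24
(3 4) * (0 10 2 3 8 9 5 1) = (0 10 2 3 4 8 9 5 1) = [10, 0, 3, 4, 8, 1, 6, 7, 9, 5, 2]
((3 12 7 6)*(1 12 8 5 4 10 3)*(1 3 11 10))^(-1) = (1 4 5 8 3 6 7 12)(10 11)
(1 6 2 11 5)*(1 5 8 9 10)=(1 6 2 11 8 9 10)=[0, 6, 11, 3, 4, 5, 2, 7, 9, 10, 1, 8]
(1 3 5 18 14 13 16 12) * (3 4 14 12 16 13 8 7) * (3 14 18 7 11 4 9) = (1 9 3 5 7 14 8 11 4 18 12) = [0, 9, 2, 5, 18, 7, 6, 14, 11, 3, 10, 4, 1, 13, 8, 15, 16, 17, 12]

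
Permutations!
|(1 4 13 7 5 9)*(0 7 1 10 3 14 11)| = |(0 7 5 9 10 3 14 11)(1 4 13)| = 24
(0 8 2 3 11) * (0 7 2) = (0 8)(2 3 11 7) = [8, 1, 3, 11, 4, 5, 6, 2, 0, 9, 10, 7]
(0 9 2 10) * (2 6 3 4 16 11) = (0 9 6 3 4 16 11 2 10) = [9, 1, 10, 4, 16, 5, 3, 7, 8, 6, 0, 2, 12, 13, 14, 15, 11]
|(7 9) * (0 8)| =|(0 8)(7 9)| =2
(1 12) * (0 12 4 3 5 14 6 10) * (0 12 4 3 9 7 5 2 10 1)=[4, 3, 10, 2, 9, 14, 1, 5, 8, 7, 12, 11, 0, 13, 6]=(0 4 9 7 5 14 6 1 3 2 10 12)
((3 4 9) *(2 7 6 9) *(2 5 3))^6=((2 7 6 9)(3 4 5))^6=(2 6)(7 9)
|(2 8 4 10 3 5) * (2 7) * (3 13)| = |(2 8 4 10 13 3 5 7)| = 8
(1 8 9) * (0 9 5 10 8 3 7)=(0 9 1 3 7)(5 10 8)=[9, 3, 2, 7, 4, 10, 6, 0, 5, 1, 8]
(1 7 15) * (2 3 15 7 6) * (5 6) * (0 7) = (0 7)(1 5 6 2 3 15) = [7, 5, 3, 15, 4, 6, 2, 0, 8, 9, 10, 11, 12, 13, 14, 1]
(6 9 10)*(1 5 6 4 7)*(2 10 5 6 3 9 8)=(1 6 8 2 10 4 7)(3 9 5)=[0, 6, 10, 9, 7, 3, 8, 1, 2, 5, 4]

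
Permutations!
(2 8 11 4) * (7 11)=(2 8 7 11 4)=[0, 1, 8, 3, 2, 5, 6, 11, 7, 9, 10, 4]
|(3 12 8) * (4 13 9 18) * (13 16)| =|(3 12 8)(4 16 13 9 18)| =15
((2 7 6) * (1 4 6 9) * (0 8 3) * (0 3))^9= (0 8)(1 2)(4 7)(6 9)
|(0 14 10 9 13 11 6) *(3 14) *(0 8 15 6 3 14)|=21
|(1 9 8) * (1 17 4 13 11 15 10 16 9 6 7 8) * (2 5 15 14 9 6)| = |(1 2 5 15 10 16 6 7 8 17 4 13 11 14 9)| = 15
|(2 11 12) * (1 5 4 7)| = |(1 5 4 7)(2 11 12)| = 12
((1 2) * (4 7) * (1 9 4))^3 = ((1 2 9 4 7))^3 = (1 4 2 7 9)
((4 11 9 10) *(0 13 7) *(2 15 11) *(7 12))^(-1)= ((0 13 12 7)(2 15 11 9 10 4))^(-1)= (0 7 12 13)(2 4 10 9 11 15)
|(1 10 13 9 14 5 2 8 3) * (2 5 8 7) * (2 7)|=|(1 10 13 9 14 8 3)|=7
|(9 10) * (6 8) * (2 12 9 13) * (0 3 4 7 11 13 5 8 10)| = |(0 3 4 7 11 13 2 12 9)(5 8 6 10)| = 36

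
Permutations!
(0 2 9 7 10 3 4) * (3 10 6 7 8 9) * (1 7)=(10)(0 2 3 4)(1 7 6)(8 9)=[2, 7, 3, 4, 0, 5, 1, 6, 9, 8, 10]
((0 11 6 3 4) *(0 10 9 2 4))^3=((0 11 6 3)(2 4 10 9))^3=(0 3 6 11)(2 9 10 4)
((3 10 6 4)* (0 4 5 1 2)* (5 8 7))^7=((0 4 3 10 6 8 7 5 1 2))^7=(0 5 6 4 1 8 3 2 7 10)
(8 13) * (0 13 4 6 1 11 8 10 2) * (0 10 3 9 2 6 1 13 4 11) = (0 4 1)(2 10 6 13 3 9)(8 11) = [4, 0, 10, 9, 1, 5, 13, 7, 11, 2, 6, 8, 12, 3]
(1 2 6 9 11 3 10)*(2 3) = [0, 3, 6, 10, 4, 5, 9, 7, 8, 11, 1, 2] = (1 3 10)(2 6 9 11)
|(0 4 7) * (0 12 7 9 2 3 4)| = |(2 3 4 9)(7 12)| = 4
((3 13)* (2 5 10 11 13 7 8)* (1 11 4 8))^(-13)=(1 13 7 11 3)(2 10 8 5 4)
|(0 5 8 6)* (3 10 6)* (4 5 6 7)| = |(0 6)(3 10 7 4 5 8)| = 6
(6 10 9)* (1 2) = (1 2)(6 10 9) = [0, 2, 1, 3, 4, 5, 10, 7, 8, 6, 9]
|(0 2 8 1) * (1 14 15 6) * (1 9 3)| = 9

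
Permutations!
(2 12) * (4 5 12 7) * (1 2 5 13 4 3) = (1 2 7 3)(4 13)(5 12) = [0, 2, 7, 1, 13, 12, 6, 3, 8, 9, 10, 11, 5, 4]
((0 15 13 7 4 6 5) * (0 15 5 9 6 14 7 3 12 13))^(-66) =(15)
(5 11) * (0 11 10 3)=(0 11 5 10 3)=[11, 1, 2, 0, 4, 10, 6, 7, 8, 9, 3, 5]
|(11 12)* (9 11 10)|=|(9 11 12 10)|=4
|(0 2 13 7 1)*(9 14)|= |(0 2 13 7 1)(9 14)|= 10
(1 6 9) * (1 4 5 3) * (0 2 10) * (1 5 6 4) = (0 2 10)(1 4 6 9)(3 5) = [2, 4, 10, 5, 6, 3, 9, 7, 8, 1, 0]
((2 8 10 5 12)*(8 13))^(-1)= (2 12 5 10 8 13)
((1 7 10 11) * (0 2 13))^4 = ((0 2 13)(1 7 10 11))^4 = (0 2 13)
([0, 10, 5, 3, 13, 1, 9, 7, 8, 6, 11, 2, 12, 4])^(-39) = [0, 10, 5, 3, 13, 1, 9, 7, 8, 6, 11, 2, 12, 4]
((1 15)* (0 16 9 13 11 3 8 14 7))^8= (0 7 14 8 3 11 13 9 16)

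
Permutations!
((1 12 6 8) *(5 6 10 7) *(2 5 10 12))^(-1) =(12)(1 8 6 5 2)(7 10)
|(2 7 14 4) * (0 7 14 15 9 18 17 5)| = 21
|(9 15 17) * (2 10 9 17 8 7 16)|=|(17)(2 10 9 15 8 7 16)|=7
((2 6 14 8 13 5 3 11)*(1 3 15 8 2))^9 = (5 15 8 13)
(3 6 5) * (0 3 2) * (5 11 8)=(0 3 6 11 8 5 2)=[3, 1, 0, 6, 4, 2, 11, 7, 5, 9, 10, 8]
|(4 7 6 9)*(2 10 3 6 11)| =8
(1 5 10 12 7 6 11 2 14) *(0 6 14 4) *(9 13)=(0 6 11 2 4)(1 5 10 12 7 14)(9 13)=[6, 5, 4, 3, 0, 10, 11, 14, 8, 13, 12, 2, 7, 9, 1]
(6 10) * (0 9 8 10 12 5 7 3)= (0 9 8 10 6 12 5 7 3)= [9, 1, 2, 0, 4, 7, 12, 3, 10, 8, 6, 11, 5]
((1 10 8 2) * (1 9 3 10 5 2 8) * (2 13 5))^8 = ((1 2 9 3 10)(5 13))^8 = (13)(1 3 2 10 9)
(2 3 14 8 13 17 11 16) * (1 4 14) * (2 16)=(1 4 14 8 13 17 11 2 3)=[0, 4, 3, 1, 14, 5, 6, 7, 13, 9, 10, 2, 12, 17, 8, 15, 16, 11]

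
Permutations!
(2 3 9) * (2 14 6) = (2 3 9 14 6) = [0, 1, 3, 9, 4, 5, 2, 7, 8, 14, 10, 11, 12, 13, 6]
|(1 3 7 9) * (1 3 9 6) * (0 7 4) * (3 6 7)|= |(0 3 4)(1 9 6)|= 3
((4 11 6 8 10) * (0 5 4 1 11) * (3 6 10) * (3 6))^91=((0 5 4)(1 11 10)(6 8))^91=(0 5 4)(1 11 10)(6 8)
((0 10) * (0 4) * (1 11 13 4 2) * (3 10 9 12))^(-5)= (0 2)(1 9)(3 13)(4 10)(11 12)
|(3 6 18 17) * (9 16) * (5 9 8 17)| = 8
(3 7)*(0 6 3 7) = (7)(0 6 3) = [6, 1, 2, 0, 4, 5, 3, 7]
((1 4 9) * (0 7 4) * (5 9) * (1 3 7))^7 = ((0 1)(3 7 4 5 9))^7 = (0 1)(3 4 9 7 5)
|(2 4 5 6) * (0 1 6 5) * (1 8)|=|(0 8 1 6 2 4)|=6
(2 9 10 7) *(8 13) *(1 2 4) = (1 2 9 10 7 4)(8 13) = [0, 2, 9, 3, 1, 5, 6, 4, 13, 10, 7, 11, 12, 8]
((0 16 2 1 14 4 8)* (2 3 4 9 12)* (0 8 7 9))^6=((0 16 3 4 7 9 12 2 1 14))^6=(0 12 3 1 7)(2 4 14 9 16)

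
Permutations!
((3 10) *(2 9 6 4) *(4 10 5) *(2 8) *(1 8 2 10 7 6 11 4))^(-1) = ((1 8 10 3 5)(2 9 11 4)(6 7))^(-1) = (1 5 3 10 8)(2 4 11 9)(6 7)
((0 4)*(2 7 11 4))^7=(0 7 4 2 11)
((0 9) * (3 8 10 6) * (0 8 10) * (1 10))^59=(0 8 9)(1 3 6 10)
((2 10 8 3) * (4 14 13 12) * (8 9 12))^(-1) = ((2 10 9 12 4 14 13 8 3))^(-1) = (2 3 8 13 14 4 12 9 10)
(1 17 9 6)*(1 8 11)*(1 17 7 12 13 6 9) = [0, 7, 2, 3, 4, 5, 8, 12, 11, 9, 10, 17, 13, 6, 14, 15, 16, 1] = (1 7 12 13 6 8 11 17)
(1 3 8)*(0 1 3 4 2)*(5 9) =(0 1 4 2)(3 8)(5 9) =[1, 4, 0, 8, 2, 9, 6, 7, 3, 5]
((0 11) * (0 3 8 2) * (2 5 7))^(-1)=((0 11 3 8 5 7 2))^(-1)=(0 2 7 5 8 3 11)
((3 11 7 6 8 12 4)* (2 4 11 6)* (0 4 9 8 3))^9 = (0 4)(2 12)(3 6)(7 8)(9 11)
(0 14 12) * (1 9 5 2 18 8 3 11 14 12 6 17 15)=(0 12)(1 9 5 2 18 8 3 11 14 6 17 15)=[12, 9, 18, 11, 4, 2, 17, 7, 3, 5, 10, 14, 0, 13, 6, 1, 16, 15, 8]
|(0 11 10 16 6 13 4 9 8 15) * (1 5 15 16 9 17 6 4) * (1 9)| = 42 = |(0 11 10 1 5 15)(4 17 6 13 9 8 16)|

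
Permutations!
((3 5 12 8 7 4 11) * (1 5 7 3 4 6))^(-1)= ((1 5 12 8 3 7 6)(4 11))^(-1)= (1 6 7 3 8 12 5)(4 11)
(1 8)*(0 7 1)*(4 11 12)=(0 7 1 8)(4 11 12)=[7, 8, 2, 3, 11, 5, 6, 1, 0, 9, 10, 12, 4]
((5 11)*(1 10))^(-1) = ((1 10)(5 11))^(-1) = (1 10)(5 11)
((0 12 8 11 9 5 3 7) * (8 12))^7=((12)(0 8 11 9 5 3 7))^7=(12)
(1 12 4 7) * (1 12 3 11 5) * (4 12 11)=(12)(1 3 4 7 11 5)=[0, 3, 2, 4, 7, 1, 6, 11, 8, 9, 10, 5, 12]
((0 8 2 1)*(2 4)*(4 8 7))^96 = (8)(0 7 4 2 1)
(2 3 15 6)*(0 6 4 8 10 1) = (0 6 2 3 15 4 8 10 1) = [6, 0, 3, 15, 8, 5, 2, 7, 10, 9, 1, 11, 12, 13, 14, 4]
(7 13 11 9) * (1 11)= [0, 11, 2, 3, 4, 5, 6, 13, 8, 7, 10, 9, 12, 1]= (1 11 9 7 13)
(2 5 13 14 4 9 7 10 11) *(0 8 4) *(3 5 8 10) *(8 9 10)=(0 8 4 10 11 2 9 7 3 5 13 14)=[8, 1, 9, 5, 10, 13, 6, 3, 4, 7, 11, 2, 12, 14, 0]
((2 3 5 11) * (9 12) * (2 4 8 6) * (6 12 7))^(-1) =((2 3 5 11 4 8 12 9 7 6))^(-1) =(2 6 7 9 12 8 4 11 5 3)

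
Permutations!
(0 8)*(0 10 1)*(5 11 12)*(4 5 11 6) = (0 8 10 1)(4 5 6)(11 12) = [8, 0, 2, 3, 5, 6, 4, 7, 10, 9, 1, 12, 11]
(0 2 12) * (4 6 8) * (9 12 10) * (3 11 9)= [2, 1, 10, 11, 6, 5, 8, 7, 4, 12, 3, 9, 0]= (0 2 10 3 11 9 12)(4 6 8)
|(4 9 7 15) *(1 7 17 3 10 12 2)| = 10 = |(1 7 15 4 9 17 3 10 12 2)|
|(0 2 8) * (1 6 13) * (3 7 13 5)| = |(0 2 8)(1 6 5 3 7 13)| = 6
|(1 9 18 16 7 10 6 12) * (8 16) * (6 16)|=|(1 9 18 8 6 12)(7 10 16)|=6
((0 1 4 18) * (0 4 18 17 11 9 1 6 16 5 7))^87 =((0 6 16 5 7)(1 18 4 17 11 9))^87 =(0 16 7 6 5)(1 17)(4 9)(11 18)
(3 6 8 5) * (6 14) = (3 14 6 8 5) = [0, 1, 2, 14, 4, 3, 8, 7, 5, 9, 10, 11, 12, 13, 6]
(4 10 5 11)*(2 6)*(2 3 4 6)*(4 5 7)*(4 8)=[0, 1, 2, 5, 10, 11, 3, 8, 4, 9, 7, 6]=(3 5 11 6)(4 10 7 8)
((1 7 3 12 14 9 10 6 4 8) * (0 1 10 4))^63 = ((0 1 7 3 12 14 9 4 8 10 6))^63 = (0 8 14 7 6 4 12 1 10 9 3)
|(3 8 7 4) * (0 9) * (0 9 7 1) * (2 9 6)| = 6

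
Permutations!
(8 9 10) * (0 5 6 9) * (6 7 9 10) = (0 5 7 9 6 10 8) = [5, 1, 2, 3, 4, 7, 10, 9, 0, 6, 8]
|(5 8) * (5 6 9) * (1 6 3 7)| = |(1 6 9 5 8 3 7)| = 7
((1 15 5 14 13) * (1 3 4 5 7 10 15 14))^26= ((1 14 13 3 4 5)(7 10 15))^26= (1 13 4)(3 5 14)(7 15 10)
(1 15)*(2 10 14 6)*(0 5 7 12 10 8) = (0 5 7 12 10 14 6 2 8)(1 15) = [5, 15, 8, 3, 4, 7, 2, 12, 0, 9, 14, 11, 10, 13, 6, 1]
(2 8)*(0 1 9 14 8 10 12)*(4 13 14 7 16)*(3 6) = (0 1 9 7 16 4 13 14 8 2 10 12)(3 6) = [1, 9, 10, 6, 13, 5, 3, 16, 2, 7, 12, 11, 0, 14, 8, 15, 4]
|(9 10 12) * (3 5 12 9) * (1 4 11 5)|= |(1 4 11 5 12 3)(9 10)|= 6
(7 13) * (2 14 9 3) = (2 14 9 3)(7 13) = [0, 1, 14, 2, 4, 5, 6, 13, 8, 3, 10, 11, 12, 7, 9]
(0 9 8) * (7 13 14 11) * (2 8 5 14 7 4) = (0 9 5 14 11 4 2 8)(7 13) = [9, 1, 8, 3, 2, 14, 6, 13, 0, 5, 10, 4, 12, 7, 11]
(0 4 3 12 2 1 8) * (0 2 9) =(0 4 3 12 9)(1 8 2) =[4, 8, 1, 12, 3, 5, 6, 7, 2, 0, 10, 11, 9]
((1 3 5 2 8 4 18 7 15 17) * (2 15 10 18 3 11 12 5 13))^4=((1 11 12 5 15 17)(2 8 4 3 13)(7 10 18))^4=(1 15 12)(2 13 3 4 8)(5 11 17)(7 10 18)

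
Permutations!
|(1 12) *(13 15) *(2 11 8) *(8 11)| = |(1 12)(2 8)(13 15)| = 2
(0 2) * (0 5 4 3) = (0 2 5 4 3) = [2, 1, 5, 0, 3, 4]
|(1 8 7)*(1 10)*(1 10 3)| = |(10)(1 8 7 3)| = 4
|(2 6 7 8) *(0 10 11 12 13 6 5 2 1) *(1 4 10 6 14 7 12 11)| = |(0 6 12 13 14 7 8 4 10 1)(2 5)| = 10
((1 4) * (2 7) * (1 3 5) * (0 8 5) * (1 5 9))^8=(0 9 4)(1 3 8)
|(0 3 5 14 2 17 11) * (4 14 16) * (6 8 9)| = |(0 3 5 16 4 14 2 17 11)(6 8 9)| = 9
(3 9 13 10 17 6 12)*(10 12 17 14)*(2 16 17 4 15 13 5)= [0, 1, 16, 9, 15, 2, 4, 7, 8, 5, 14, 11, 3, 12, 10, 13, 17, 6]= (2 16 17 6 4 15 13 12 3 9 5)(10 14)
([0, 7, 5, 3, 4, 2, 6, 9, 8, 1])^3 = [0, 1, 5, 3, 4, 2, 6, 7, 8, 9]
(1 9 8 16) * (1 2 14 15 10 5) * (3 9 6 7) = (1 6 7 3 9 8 16 2 14 15 10 5) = [0, 6, 14, 9, 4, 1, 7, 3, 16, 8, 5, 11, 12, 13, 15, 10, 2]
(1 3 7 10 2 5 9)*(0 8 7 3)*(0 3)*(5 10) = (0 8 7 5 9 1 3)(2 10) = [8, 3, 10, 0, 4, 9, 6, 5, 7, 1, 2]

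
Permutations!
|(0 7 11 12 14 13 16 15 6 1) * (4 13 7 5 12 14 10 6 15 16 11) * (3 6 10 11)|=11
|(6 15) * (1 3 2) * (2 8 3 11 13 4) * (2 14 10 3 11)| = 14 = |(1 2)(3 8 11 13 4 14 10)(6 15)|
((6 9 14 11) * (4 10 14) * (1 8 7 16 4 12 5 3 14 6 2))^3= ((1 8 7 16 4 10 6 9 12 5 3 14 11 2))^3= (1 16 6 5 11 8 4 9 3 2 7 10 12 14)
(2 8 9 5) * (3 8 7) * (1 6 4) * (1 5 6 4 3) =[0, 4, 7, 8, 5, 2, 3, 1, 9, 6] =(1 4 5 2 7)(3 8 9 6)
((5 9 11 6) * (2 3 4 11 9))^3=(2 11)(3 6)(4 5)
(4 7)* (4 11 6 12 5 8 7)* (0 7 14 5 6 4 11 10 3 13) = (0 7 10 3 13)(4 11)(5 8 14)(6 12) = [7, 1, 2, 13, 11, 8, 12, 10, 14, 9, 3, 4, 6, 0, 5]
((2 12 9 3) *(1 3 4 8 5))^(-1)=(1 5 8 4 9 12 2 3)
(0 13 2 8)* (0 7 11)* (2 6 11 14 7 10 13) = (0 2 8 10 13 6 11)(7 14) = [2, 1, 8, 3, 4, 5, 11, 14, 10, 9, 13, 0, 12, 6, 7]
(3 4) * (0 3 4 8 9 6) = [3, 1, 2, 8, 4, 5, 0, 7, 9, 6] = (0 3 8 9 6)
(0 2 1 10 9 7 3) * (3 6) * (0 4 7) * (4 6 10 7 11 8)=(0 2 1 7 10 9)(3 6)(4 11 8)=[2, 7, 1, 6, 11, 5, 3, 10, 4, 0, 9, 8]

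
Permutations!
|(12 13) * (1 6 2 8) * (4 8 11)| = |(1 6 2 11 4 8)(12 13)| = 6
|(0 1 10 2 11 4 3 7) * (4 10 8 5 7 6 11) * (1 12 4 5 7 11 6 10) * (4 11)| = 30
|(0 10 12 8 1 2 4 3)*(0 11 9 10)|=|(1 2 4 3 11 9 10 12 8)|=9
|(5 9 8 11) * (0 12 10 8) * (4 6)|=14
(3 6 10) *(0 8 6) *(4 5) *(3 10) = (10)(0 8 6 3)(4 5) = [8, 1, 2, 0, 5, 4, 3, 7, 6, 9, 10]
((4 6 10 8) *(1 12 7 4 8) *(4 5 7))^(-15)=((1 12 4 6 10)(5 7))^(-15)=(12)(5 7)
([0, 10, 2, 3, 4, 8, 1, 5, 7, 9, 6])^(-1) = (1 6 10)(5 7 8)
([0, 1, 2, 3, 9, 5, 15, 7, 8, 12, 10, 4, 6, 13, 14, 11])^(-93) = [0, 1, 2, 3, 6, 5, 4, 7, 8, 15, 10, 12, 11, 13, 14, 9]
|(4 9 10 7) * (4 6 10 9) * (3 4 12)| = |(3 4 12)(6 10 7)| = 3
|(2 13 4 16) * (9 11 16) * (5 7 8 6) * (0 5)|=30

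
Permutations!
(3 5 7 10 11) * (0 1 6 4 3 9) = (0 1 6 4 3 5 7 10 11 9) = [1, 6, 2, 5, 3, 7, 4, 10, 8, 0, 11, 9]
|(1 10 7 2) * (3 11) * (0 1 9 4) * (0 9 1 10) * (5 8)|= |(0 10 7 2 1)(3 11)(4 9)(5 8)|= 10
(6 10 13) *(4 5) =[0, 1, 2, 3, 5, 4, 10, 7, 8, 9, 13, 11, 12, 6] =(4 5)(6 10 13)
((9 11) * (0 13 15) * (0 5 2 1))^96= ((0 13 15 5 2 1)(9 11))^96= (15)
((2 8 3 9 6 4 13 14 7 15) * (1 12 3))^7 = (1 14 3 15 6 8 13 12 7 9 2 4)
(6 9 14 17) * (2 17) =[0, 1, 17, 3, 4, 5, 9, 7, 8, 14, 10, 11, 12, 13, 2, 15, 16, 6] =(2 17 6 9 14)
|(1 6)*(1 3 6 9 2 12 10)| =|(1 9 2 12 10)(3 6)| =10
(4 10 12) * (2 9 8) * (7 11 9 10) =[0, 1, 10, 3, 7, 5, 6, 11, 2, 8, 12, 9, 4] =(2 10 12 4 7 11 9 8)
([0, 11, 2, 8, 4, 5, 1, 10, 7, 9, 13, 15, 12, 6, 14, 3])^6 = (1 10 3)(6 7 15)(8 11 13)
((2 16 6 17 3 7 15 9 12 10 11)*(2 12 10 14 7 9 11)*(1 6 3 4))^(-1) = (1 4 17 6)(2 10 9 3 16)(7 14 12 11 15)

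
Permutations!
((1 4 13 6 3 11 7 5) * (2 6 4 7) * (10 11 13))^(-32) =((1 7 5)(2 6 3 13 4 10 11))^(-32) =(1 7 5)(2 13 11 3 10 6 4)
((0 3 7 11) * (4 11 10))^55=(0 3 7 10 4 11)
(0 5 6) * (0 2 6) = (0 5)(2 6) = [5, 1, 6, 3, 4, 0, 2]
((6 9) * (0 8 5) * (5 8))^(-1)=((0 5)(6 9))^(-1)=(0 5)(6 9)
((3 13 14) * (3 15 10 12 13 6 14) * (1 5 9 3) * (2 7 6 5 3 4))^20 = ((1 3 5 9 4 2 7 6 14 15 10 12 13))^20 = (1 6 3 14 5 15 9 10 4 12 2 13 7)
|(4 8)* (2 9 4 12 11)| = 6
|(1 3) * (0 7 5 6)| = |(0 7 5 6)(1 3)| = 4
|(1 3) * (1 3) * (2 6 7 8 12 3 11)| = 7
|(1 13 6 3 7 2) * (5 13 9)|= 8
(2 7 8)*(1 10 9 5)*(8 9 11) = (1 10 11 8 2 7 9 5) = [0, 10, 7, 3, 4, 1, 6, 9, 2, 5, 11, 8]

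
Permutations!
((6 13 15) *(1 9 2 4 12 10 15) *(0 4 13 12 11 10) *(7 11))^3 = (0 11 6 4 10 12 7 15)(1 13 2 9)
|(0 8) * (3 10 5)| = |(0 8)(3 10 5)| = 6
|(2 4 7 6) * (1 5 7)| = 6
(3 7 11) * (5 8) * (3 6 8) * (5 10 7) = (3 5)(6 8 10 7 11) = [0, 1, 2, 5, 4, 3, 8, 11, 10, 9, 7, 6]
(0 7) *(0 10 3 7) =(3 7 10) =[0, 1, 2, 7, 4, 5, 6, 10, 8, 9, 3]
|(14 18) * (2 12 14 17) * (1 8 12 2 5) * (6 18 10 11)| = |(1 8 12 14 10 11 6 18 17 5)| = 10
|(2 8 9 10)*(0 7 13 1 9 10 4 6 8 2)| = 9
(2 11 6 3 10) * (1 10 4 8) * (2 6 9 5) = (1 10 6 3 4 8)(2 11 9 5) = [0, 10, 11, 4, 8, 2, 3, 7, 1, 5, 6, 9]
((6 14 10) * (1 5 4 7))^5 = (1 5 4 7)(6 10 14)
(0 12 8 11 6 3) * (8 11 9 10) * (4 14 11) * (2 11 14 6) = (14)(0 12 4 6 3)(2 11)(8 9 10) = [12, 1, 11, 0, 6, 5, 3, 7, 9, 10, 8, 2, 4, 13, 14]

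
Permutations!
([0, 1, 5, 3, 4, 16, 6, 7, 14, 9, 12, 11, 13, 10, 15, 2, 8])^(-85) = (2 15 14 8 16 5)(10 13 12)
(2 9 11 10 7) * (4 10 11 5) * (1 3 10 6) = (11)(1 3 10 7 2 9 5 4 6) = [0, 3, 9, 10, 6, 4, 1, 2, 8, 5, 7, 11]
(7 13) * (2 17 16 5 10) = (2 17 16 5 10)(7 13) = [0, 1, 17, 3, 4, 10, 6, 13, 8, 9, 2, 11, 12, 7, 14, 15, 5, 16]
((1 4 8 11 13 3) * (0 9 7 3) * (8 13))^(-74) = (0 3 13 7 4 9 1)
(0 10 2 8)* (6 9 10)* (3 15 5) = [6, 1, 8, 15, 4, 3, 9, 7, 0, 10, 2, 11, 12, 13, 14, 5] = (0 6 9 10 2 8)(3 15 5)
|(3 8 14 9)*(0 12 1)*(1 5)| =|(0 12 5 1)(3 8 14 9)| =4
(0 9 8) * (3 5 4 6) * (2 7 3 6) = (0 9 8)(2 7 3 5 4) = [9, 1, 7, 5, 2, 4, 6, 3, 0, 8]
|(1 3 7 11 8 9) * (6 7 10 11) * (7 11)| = |(1 3 10 7 6 11 8 9)| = 8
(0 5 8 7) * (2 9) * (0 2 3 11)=(0 5 8 7 2 9 3 11)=[5, 1, 9, 11, 4, 8, 6, 2, 7, 3, 10, 0]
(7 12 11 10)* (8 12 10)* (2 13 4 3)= (2 13 4 3)(7 10)(8 12 11)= [0, 1, 13, 2, 3, 5, 6, 10, 12, 9, 7, 8, 11, 4]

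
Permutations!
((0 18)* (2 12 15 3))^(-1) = (0 18)(2 3 15 12)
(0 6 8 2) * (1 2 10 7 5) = (0 6 8 10 7 5 1 2) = [6, 2, 0, 3, 4, 1, 8, 5, 10, 9, 7]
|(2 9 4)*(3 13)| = 6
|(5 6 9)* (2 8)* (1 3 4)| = 6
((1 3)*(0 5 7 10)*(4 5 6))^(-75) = ((0 6 4 5 7 10)(1 3))^(-75) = (0 5)(1 3)(4 10)(6 7)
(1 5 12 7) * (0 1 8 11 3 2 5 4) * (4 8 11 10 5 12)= (0 1 8 10 5 4)(2 12 7 11 3)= [1, 8, 12, 2, 0, 4, 6, 11, 10, 9, 5, 3, 7]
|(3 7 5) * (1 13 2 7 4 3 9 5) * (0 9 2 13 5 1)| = |(13)(0 9 1 5 2 7)(3 4)| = 6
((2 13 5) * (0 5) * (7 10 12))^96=(13)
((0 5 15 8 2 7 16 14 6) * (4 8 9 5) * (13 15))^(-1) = (0 6 14 16 7 2 8 4)(5 9 15 13)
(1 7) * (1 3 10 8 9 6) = (1 7 3 10 8 9 6) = [0, 7, 2, 10, 4, 5, 1, 3, 9, 6, 8]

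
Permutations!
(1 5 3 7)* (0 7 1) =(0 7)(1 5 3) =[7, 5, 2, 1, 4, 3, 6, 0]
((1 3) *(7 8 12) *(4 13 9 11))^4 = ((1 3)(4 13 9 11)(7 8 12))^4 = (13)(7 8 12)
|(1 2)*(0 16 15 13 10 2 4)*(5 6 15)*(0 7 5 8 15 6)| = |(0 16 8 15 13 10 2 1 4 7 5)| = 11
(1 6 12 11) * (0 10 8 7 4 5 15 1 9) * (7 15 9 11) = [10, 6, 2, 3, 5, 9, 12, 4, 15, 0, 8, 11, 7, 13, 14, 1] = (0 10 8 15 1 6 12 7 4 5 9)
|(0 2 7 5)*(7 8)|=|(0 2 8 7 5)|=5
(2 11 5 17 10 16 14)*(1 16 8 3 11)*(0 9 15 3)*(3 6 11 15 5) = [9, 16, 1, 15, 4, 17, 11, 7, 0, 5, 8, 3, 12, 13, 2, 6, 14, 10] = (0 9 5 17 10 8)(1 16 14 2)(3 15 6 11)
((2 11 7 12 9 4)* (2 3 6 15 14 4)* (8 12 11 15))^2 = (2 14 3 8 9 15 4 6 12)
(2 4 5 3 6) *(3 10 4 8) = (2 8 3 6)(4 5 10) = [0, 1, 8, 6, 5, 10, 2, 7, 3, 9, 4]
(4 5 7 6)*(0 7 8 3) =(0 7 6 4 5 8 3) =[7, 1, 2, 0, 5, 8, 4, 6, 3]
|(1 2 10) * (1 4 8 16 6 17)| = |(1 2 10 4 8 16 6 17)| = 8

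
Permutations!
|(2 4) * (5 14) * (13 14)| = 6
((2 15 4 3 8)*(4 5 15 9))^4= (15)(2 8 3 4 9)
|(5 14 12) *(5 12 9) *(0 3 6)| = 3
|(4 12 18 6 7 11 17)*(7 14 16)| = 9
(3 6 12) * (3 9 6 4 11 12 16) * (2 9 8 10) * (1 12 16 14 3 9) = (1 12 8 10 2)(3 4 11 16 9 6 14) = [0, 12, 1, 4, 11, 5, 14, 7, 10, 6, 2, 16, 8, 13, 3, 15, 9]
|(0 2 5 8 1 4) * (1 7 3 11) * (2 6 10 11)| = 30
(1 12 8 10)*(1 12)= [0, 1, 2, 3, 4, 5, 6, 7, 10, 9, 12, 11, 8]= (8 10 12)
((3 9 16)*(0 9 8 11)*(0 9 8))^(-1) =(0 3 16 9 11 8)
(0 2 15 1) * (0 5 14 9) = (0 2 15 1 5 14 9) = [2, 5, 15, 3, 4, 14, 6, 7, 8, 0, 10, 11, 12, 13, 9, 1]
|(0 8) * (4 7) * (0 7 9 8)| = 4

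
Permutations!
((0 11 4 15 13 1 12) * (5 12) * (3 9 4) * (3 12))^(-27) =(1 5 3 9 4 15 13)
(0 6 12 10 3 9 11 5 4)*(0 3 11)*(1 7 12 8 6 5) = (0 5 4 3 9)(1 7 12 10 11)(6 8) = [5, 7, 2, 9, 3, 4, 8, 12, 6, 0, 11, 1, 10]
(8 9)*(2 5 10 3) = (2 5 10 3)(8 9) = [0, 1, 5, 2, 4, 10, 6, 7, 9, 8, 3]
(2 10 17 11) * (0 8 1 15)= (0 8 1 15)(2 10 17 11)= [8, 15, 10, 3, 4, 5, 6, 7, 1, 9, 17, 2, 12, 13, 14, 0, 16, 11]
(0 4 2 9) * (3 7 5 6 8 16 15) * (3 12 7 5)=(0 4 2 9)(3 5 6 8 16 15 12 7)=[4, 1, 9, 5, 2, 6, 8, 3, 16, 0, 10, 11, 7, 13, 14, 12, 15]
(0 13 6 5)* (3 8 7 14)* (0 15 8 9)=(0 13 6 5 15 8 7 14 3 9)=[13, 1, 2, 9, 4, 15, 5, 14, 7, 0, 10, 11, 12, 6, 3, 8]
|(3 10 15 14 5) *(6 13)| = |(3 10 15 14 5)(6 13)| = 10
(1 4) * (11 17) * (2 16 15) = (1 4)(2 16 15)(11 17) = [0, 4, 16, 3, 1, 5, 6, 7, 8, 9, 10, 17, 12, 13, 14, 2, 15, 11]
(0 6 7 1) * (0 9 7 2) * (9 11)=(0 6 2)(1 11 9 7)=[6, 11, 0, 3, 4, 5, 2, 1, 8, 7, 10, 9]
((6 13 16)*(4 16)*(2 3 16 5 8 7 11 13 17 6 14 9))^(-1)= (2 9 14 16 3)(4 13 11 7 8 5)(6 17)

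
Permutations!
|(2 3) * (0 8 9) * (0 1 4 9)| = 6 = |(0 8)(1 4 9)(2 3)|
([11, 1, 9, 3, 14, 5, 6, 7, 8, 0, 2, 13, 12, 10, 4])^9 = [10, 1, 11, 3, 14, 5, 6, 7, 8, 13, 0, 2, 12, 9, 4]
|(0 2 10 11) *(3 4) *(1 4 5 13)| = |(0 2 10 11)(1 4 3 5 13)| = 20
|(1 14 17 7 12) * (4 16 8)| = 15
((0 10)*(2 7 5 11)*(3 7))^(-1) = (0 10)(2 11 5 7 3)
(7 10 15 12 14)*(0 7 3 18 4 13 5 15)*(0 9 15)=(0 7 10 9 15 12 14 3 18 4 13 5)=[7, 1, 2, 18, 13, 0, 6, 10, 8, 15, 9, 11, 14, 5, 3, 12, 16, 17, 4]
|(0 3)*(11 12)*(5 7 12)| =4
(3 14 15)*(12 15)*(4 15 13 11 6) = [0, 1, 2, 14, 15, 5, 4, 7, 8, 9, 10, 6, 13, 11, 12, 3] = (3 14 12 13 11 6 4 15)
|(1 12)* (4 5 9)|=6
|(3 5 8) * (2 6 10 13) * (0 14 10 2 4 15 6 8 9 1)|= 13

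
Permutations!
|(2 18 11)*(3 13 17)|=|(2 18 11)(3 13 17)|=3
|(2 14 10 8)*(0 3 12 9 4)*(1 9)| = |(0 3 12 1 9 4)(2 14 10 8)| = 12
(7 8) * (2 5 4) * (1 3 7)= [0, 3, 5, 7, 2, 4, 6, 8, 1]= (1 3 7 8)(2 5 4)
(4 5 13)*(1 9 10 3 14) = [0, 9, 2, 14, 5, 13, 6, 7, 8, 10, 3, 11, 12, 4, 1] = (1 9 10 3 14)(4 5 13)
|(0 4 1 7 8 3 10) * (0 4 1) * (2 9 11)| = 21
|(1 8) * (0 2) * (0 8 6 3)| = 6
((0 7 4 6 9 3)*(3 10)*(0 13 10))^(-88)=((0 7 4 6 9)(3 13 10))^(-88)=(0 4 9 7 6)(3 10 13)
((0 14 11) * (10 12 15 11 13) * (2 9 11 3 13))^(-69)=((0 14 2 9 11)(3 13 10 12 15))^(-69)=(0 14 2 9 11)(3 13 10 12 15)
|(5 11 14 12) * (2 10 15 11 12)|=|(2 10 15 11 14)(5 12)|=10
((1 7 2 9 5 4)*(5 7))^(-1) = ((1 5 4)(2 9 7))^(-1) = (1 4 5)(2 7 9)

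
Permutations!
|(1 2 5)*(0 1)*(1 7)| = 5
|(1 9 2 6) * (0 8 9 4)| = |(0 8 9 2 6 1 4)| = 7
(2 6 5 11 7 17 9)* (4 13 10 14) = (2 6 5 11 7 17 9)(4 13 10 14) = [0, 1, 6, 3, 13, 11, 5, 17, 8, 2, 14, 7, 12, 10, 4, 15, 16, 9]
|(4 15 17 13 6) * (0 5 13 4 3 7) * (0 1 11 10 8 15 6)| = 30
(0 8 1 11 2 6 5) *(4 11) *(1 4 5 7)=(0 8 4 11 2 6 7 1 5)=[8, 5, 6, 3, 11, 0, 7, 1, 4, 9, 10, 2]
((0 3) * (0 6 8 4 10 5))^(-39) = ((0 3 6 8 4 10 5))^(-39) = (0 8 5 6 10 3 4)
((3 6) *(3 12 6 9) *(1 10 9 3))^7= ((1 10 9)(6 12))^7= (1 10 9)(6 12)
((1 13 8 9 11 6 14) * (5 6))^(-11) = (1 5 8 14 11 13 6 9)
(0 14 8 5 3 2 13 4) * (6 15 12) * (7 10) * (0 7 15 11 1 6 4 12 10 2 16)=(0 14 8 5 3 16)(1 6 11)(2 13 12 4 7)(10 15)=[14, 6, 13, 16, 7, 3, 11, 2, 5, 9, 15, 1, 4, 12, 8, 10, 0]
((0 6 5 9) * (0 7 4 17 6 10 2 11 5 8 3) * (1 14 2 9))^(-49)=(0 17 10 6 9 8 7 3 4)(1 14 2 11 5)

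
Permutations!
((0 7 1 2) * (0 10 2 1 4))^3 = (2 10)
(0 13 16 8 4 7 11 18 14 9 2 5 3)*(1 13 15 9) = [15, 13, 5, 0, 7, 3, 6, 11, 4, 2, 10, 18, 12, 16, 1, 9, 8, 17, 14] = (0 15 9 2 5 3)(1 13 16 8 4 7 11 18 14)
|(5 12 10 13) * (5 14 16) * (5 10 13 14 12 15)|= |(5 15)(10 14 16)(12 13)|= 6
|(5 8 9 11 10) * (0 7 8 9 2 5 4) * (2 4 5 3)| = |(0 7 8 4)(2 3)(5 9 11 10)| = 4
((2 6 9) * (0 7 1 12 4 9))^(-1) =((0 7 1 12 4 9 2 6))^(-1) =(0 6 2 9 4 12 1 7)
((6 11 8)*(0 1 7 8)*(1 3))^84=((0 3 1 7 8 6 11))^84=(11)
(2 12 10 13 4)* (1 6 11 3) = [0, 6, 12, 1, 2, 5, 11, 7, 8, 9, 13, 3, 10, 4] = (1 6 11 3)(2 12 10 13 4)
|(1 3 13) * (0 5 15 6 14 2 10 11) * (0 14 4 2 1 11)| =35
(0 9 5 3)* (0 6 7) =(0 9 5 3 6 7) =[9, 1, 2, 6, 4, 3, 7, 0, 8, 5]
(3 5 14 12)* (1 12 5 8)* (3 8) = (1 12 8)(5 14) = [0, 12, 2, 3, 4, 14, 6, 7, 1, 9, 10, 11, 8, 13, 5]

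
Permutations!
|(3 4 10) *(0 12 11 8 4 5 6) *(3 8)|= 6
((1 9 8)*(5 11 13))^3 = ((1 9 8)(5 11 13))^3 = (13)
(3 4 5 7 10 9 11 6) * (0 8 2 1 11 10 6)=[8, 11, 1, 4, 5, 7, 3, 6, 2, 10, 9, 0]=(0 8 2 1 11)(3 4 5 7 6)(9 10)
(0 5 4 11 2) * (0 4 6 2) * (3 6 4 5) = (0 3 6 2 5 4 11) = [3, 1, 5, 6, 11, 4, 2, 7, 8, 9, 10, 0]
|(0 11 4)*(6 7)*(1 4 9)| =|(0 11 9 1 4)(6 7)| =10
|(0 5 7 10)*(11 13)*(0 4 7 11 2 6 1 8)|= |(0 5 11 13 2 6 1 8)(4 7 10)|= 24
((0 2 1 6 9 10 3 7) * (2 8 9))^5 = (0 7 3 10 9 8)(1 2 6)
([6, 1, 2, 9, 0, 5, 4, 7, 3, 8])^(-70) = [4, 1, 2, 8, 6, 5, 0, 7, 9, 3]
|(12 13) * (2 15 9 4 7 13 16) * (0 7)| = |(0 7 13 12 16 2 15 9 4)| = 9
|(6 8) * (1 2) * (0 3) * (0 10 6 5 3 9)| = 10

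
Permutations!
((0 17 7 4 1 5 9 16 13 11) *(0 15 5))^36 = (0 17 7 4 1)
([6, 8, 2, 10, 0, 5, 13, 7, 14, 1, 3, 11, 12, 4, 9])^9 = (0 6 13 4)(1 8 14 9)(3 10)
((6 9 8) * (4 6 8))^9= (9)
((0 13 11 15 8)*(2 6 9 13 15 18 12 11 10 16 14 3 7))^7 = ((0 15 8)(2 6 9 13 10 16 14 3 7)(11 18 12))^7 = (0 15 8)(2 3 16 13 6 7 14 10 9)(11 18 12)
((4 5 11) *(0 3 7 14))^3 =(0 14 7 3)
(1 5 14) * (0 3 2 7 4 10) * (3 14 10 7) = (0 14 1 5 10)(2 3)(4 7) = [14, 5, 3, 2, 7, 10, 6, 4, 8, 9, 0, 11, 12, 13, 1]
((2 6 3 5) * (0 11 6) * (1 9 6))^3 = ((0 11 1 9 6 3 5 2))^3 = (0 9 5 11 6 2 1 3)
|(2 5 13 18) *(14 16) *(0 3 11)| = 12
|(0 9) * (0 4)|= 3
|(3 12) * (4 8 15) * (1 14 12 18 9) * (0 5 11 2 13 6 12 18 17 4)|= 12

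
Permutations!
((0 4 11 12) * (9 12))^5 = (12)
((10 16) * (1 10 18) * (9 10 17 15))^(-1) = ((1 17 15 9 10 16 18))^(-1) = (1 18 16 10 9 15 17)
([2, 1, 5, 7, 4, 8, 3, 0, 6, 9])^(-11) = [8, 1, 6, 2, 4, 3, 0, 5, 7, 9]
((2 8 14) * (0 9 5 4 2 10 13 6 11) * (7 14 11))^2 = (0 5 2 11 9 4 8)(6 14 13 7 10)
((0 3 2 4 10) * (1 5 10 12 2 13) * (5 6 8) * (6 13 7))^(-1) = (0 10 5 8 6 7 3)(1 13)(2 12 4)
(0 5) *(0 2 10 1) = [5, 0, 10, 3, 4, 2, 6, 7, 8, 9, 1] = (0 5 2 10 1)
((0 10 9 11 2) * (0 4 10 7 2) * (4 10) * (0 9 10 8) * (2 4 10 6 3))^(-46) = (11)(0 4 6 2)(3 8 7 10)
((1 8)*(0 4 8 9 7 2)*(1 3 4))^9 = ((0 1 9 7 2)(3 4 8))^9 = (0 2 7 9 1)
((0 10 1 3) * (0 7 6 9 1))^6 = (10)(1 3 7 6 9)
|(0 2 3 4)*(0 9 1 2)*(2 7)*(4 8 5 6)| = |(1 7 2 3 8 5 6 4 9)| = 9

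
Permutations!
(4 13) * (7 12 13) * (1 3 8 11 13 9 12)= (1 3 8 11 13 4 7)(9 12)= [0, 3, 2, 8, 7, 5, 6, 1, 11, 12, 10, 13, 9, 4]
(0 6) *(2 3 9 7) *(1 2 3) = (0 6)(1 2)(3 9 7) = [6, 2, 1, 9, 4, 5, 0, 3, 8, 7]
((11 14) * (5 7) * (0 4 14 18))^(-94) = (0 4 14 11 18)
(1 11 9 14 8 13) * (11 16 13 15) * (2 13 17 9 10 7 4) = (1 16 17 9 14 8 15 11 10 7 4 2 13) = [0, 16, 13, 3, 2, 5, 6, 4, 15, 14, 7, 10, 12, 1, 8, 11, 17, 9]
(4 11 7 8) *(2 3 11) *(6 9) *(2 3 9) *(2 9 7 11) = (11)(2 7 8 4 3)(6 9) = [0, 1, 7, 2, 3, 5, 9, 8, 4, 6, 10, 11]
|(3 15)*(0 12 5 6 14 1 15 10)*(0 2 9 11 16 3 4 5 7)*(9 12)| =18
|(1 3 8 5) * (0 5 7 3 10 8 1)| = |(0 5)(1 10 8 7 3)| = 10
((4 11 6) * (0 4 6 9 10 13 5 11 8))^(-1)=((0 4 8)(5 11 9 10 13))^(-1)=(0 8 4)(5 13 10 9 11)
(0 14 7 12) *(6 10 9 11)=[14, 1, 2, 3, 4, 5, 10, 12, 8, 11, 9, 6, 0, 13, 7]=(0 14 7 12)(6 10 9 11)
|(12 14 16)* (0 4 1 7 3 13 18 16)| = |(0 4 1 7 3 13 18 16 12 14)| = 10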